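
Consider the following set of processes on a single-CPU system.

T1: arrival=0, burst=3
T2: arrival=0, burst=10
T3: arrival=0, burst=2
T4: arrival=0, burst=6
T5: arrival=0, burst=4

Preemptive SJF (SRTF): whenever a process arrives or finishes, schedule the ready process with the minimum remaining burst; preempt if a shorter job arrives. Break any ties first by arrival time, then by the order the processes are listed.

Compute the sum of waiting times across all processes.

31

Schedule: | T3 0-2 | T1 2-5 | T5 5-9 | T4 9-15 | T2 15-25 |
Completion: T1=5  T2=25  T3=2  T4=15  T5=9
Turnaround (C−A): T1=5  T2=25  T3=2  T4=15  T5=9
Waiting = turnaround − burst: T1=2, T2=15, T3=0, T4=9, T5=5
Total waiting = 2 + 15 + 0 + 9 + 5 = 31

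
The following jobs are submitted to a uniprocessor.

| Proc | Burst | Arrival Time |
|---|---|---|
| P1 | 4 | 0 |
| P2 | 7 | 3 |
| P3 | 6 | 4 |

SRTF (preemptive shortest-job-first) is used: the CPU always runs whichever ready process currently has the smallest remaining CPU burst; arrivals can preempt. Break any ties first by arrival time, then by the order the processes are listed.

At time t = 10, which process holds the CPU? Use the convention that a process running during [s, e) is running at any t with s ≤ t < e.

P2

Gantt: | P1 0-4 | P3 4-10 | P2 10-17 |
Completion: P1=4  P2=17  P3=10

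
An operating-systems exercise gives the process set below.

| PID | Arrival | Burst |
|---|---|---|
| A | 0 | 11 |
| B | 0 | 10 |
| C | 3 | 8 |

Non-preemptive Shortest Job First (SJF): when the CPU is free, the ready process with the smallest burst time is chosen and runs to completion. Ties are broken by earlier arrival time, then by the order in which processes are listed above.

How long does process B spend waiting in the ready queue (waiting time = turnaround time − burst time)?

Timeline: | B 0-10 | C 10-18 | A 18-29 |
Completion: A=29  B=10  C=18
Turnaround (C−A): A=29  B=10  C=15
Waiting(B) = turnaround − burst = 10 − 10 = 0

0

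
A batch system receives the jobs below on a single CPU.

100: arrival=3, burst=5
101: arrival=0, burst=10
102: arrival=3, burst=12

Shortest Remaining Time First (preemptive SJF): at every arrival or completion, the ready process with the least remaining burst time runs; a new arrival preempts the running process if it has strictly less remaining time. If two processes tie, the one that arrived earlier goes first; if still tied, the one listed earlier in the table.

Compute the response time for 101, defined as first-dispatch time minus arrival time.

0

Gantt: | 101 0-3 | 100 3-8 | 101 8-15 | 102 15-27 |
Completion: 100=8  101=15  102=27
Turnaround (C−A): 100=5  101=15  102=24
Response(101) = first start − arrival = 0 − 0 = 0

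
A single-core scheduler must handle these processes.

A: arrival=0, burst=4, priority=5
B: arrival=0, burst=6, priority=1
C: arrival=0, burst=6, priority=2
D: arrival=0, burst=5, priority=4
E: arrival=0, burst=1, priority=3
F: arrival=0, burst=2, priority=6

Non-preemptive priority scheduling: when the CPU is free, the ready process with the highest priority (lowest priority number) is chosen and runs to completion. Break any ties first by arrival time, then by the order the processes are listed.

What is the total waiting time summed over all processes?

71

Schedule: | B 0-6 | C 6-12 | E 12-13 | D 13-18 | A 18-22 | F 22-24 |
Completion: A=22  B=6  C=12  D=18  E=13  F=24
Turnaround (C−A): A=22  B=6  C=12  D=18  E=13  F=24
Waiting = turnaround − burst: A=18, B=0, C=6, D=13, E=12, F=22
Total waiting = 18 + 0 + 6 + 13 + 12 + 22 = 71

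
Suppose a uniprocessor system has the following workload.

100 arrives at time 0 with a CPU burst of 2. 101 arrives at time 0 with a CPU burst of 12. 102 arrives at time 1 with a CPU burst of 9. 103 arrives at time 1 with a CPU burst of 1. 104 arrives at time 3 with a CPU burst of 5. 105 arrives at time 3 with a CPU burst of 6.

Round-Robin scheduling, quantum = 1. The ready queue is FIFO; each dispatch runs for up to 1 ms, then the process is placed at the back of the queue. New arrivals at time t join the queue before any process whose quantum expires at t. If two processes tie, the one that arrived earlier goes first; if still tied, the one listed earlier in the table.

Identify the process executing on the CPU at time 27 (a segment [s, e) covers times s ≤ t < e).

102

Timeline: | 100 0-1 | 101 1-2 | 102 2-3 | 103 3-4 | 100 4-5 | 101 5-6 | 104 6-7 | 105 7-8 | 102 8-9 | 101 9-10 | 104 10-11 | 105 11-12 | 102 12-13 | 101 13-14 | 104 14-15 | 105 15-16 | 102 16-17 | 101 17-18 | 104 18-19 | 105 19-20 | 102 20-21 | 101 21-22 | 104 22-23 | 105 23-24 | 102 24-25 | 101 25-26 | 105 26-27 | 102 27-28 | 101 28-29 | 102 29-30 | 101 30-31 | 102 31-32 | 101 32-35 |
Completion: 100=5  101=35  102=32  103=4  104=23  105=27
Turnaround (C−A): 100=5  101=35  102=31  103=3  104=20  105=24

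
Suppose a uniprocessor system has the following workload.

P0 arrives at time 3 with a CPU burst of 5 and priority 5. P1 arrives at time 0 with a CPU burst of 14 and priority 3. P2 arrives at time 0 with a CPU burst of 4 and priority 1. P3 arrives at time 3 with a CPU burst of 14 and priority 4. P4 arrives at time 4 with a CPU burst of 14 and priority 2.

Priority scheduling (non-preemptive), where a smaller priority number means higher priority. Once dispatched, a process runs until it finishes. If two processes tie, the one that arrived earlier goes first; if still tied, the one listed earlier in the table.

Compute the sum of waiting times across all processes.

90

Schedule: | P2 0-4 | P4 4-18 | P1 18-32 | P3 32-46 | P0 46-51 |
Completion: P0=51  P1=32  P2=4  P3=46  P4=18
Turnaround (C−A): P0=48  P1=32  P2=4  P3=43  P4=14
Waiting = turnaround − burst: P0=43, P1=18, P2=0, P3=29, P4=0
Total waiting = 43 + 18 + 0 + 29 + 0 = 90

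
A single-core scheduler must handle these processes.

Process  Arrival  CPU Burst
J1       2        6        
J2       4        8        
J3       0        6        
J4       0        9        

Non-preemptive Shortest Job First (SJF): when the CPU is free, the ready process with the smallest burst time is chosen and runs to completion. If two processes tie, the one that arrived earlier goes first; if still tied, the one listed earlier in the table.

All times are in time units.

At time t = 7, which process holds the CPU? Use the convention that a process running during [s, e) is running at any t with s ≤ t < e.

J1

Gantt: | J3 0-6 | J1 6-12 | J2 12-20 | J4 20-29 |
Completion: J1=12  J2=20  J3=6  J4=29
Turnaround (C−A): J1=10  J2=16  J3=6  J4=29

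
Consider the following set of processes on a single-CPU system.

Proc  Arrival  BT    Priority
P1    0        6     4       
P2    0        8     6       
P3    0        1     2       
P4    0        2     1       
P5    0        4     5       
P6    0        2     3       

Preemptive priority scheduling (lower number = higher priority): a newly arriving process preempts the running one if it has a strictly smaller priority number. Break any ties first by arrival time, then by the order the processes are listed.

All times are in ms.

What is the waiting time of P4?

Schedule: | P4 0-2 | P3 2-3 | P6 3-5 | P1 5-11 | P5 11-15 | P2 15-23 |
Completion: P1=11  P2=23  P3=3  P4=2  P5=15  P6=5
Waiting(P4) = turnaround − burst = 2 − 2 = 0

0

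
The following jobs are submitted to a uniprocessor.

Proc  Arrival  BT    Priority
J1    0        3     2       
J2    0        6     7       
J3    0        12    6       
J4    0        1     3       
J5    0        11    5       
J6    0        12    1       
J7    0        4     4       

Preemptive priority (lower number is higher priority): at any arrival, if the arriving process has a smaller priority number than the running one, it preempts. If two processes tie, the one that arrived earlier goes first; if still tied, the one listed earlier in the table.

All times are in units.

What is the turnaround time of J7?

20

Gantt: | J6 0-12 | J1 12-15 | J4 15-16 | J7 16-20 | J5 20-31 | J3 31-43 | J2 43-49 |
Completion: J1=15  J2=49  J3=43  J4=16  J5=31  J6=12  J7=20
Turnaround (C−A): J1=15  J2=49  J3=43  J4=16  J5=31  J6=12  J7=20
Turnaround(J7) = completion − arrival = 20 − 0 = 20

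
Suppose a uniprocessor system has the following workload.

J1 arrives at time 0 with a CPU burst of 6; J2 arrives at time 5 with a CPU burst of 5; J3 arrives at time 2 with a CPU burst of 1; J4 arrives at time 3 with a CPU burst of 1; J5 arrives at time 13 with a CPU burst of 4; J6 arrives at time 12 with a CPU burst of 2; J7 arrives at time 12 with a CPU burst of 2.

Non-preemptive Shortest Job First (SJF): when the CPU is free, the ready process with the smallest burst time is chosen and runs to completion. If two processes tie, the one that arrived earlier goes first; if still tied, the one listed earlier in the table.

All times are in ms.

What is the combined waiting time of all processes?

19

Schedule: | J1 0-6 | J3 6-7 | J4 7-8 | J2 8-13 | J6 13-15 | J7 15-17 | J5 17-21 |
Completion: J1=6  J2=13  J3=7  J4=8  J5=21  J6=15  J7=17
Turnaround (C−A): J1=6  J2=8  J3=5  J4=5  J5=8  J6=3  J7=5
Waiting = turnaround − burst: J1=0, J2=3, J3=4, J4=4, J5=4, J6=1, J7=3
Total waiting = 0 + 3 + 4 + 4 + 4 + 1 + 3 = 19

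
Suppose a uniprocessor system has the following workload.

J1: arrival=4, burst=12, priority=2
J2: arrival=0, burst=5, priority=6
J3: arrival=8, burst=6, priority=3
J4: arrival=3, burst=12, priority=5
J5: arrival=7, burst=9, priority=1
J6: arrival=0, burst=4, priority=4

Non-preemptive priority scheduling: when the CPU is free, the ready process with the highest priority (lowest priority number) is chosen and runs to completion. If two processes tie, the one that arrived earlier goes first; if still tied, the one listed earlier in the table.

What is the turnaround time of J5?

18

Timeline: | J6 0-4 | J1 4-16 | J5 16-25 | J3 25-31 | J4 31-43 | J2 43-48 |
Completion: J1=16  J2=48  J3=31  J4=43  J5=25  J6=4
Turnaround(J5) = completion − arrival = 25 − 7 = 18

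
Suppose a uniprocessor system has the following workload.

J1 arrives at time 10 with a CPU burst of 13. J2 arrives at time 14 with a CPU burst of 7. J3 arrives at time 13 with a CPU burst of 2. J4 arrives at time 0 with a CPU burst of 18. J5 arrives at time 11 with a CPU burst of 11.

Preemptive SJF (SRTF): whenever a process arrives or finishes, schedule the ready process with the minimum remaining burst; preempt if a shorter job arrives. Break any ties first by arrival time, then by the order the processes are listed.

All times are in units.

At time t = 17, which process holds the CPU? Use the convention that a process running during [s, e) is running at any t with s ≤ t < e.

Timeline: | J4 0-13 | J3 13-15 | J4 15-20 | J2 20-27 | J5 27-38 | J1 38-51 |
Completion: J1=51  J2=27  J3=15  J4=20  J5=38

J4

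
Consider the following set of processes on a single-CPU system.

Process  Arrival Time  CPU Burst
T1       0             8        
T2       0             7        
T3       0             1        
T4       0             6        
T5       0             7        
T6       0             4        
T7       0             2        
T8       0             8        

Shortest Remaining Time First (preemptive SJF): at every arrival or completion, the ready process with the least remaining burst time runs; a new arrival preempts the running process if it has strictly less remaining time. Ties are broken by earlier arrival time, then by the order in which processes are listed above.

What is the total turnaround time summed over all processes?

149

Gantt: | T3 0-1 | T7 1-3 | T6 3-7 | T4 7-13 | T2 13-20 | T5 20-27 | T1 27-35 | T8 35-43 |
Completion: T1=35  T2=20  T3=1  T4=13  T5=27  T6=7  T7=3  T8=43
Turnaround = completion − arrival: T1=35, T2=20, T3=1, T4=13, T5=27, T6=7, T7=3, T8=43
Total turnaround = 35 + 20 + 1 + 13 + 27 + 7 + 3 + 43 = 149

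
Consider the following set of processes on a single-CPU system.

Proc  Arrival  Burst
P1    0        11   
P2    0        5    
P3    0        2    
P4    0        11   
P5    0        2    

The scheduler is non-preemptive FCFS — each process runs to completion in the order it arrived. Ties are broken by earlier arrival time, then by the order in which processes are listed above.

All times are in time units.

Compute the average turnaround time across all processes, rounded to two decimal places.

Gantt: | P1 0-11 | P2 11-16 | P3 16-18 | P4 18-29 | P5 29-31 |
Completion: P1=11  P2=16  P3=18  P4=29  P5=31
Turnaround (C−A): P1=11  P2=16  P3=18  P4=29  P5=31
Turnaround times: P1=11, P2=16, P3=18, P4=29, P5=31
Average turnaround = (11+16+18+29+31) / 5 = 105/5 = 21.00

21.00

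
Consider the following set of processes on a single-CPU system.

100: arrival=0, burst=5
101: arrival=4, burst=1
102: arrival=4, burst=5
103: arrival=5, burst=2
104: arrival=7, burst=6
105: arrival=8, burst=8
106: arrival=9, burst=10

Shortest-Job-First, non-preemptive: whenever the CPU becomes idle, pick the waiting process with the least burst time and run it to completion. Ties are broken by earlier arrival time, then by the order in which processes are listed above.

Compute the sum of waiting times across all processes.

Gantt: | 100 0-5 | 101 5-6 | 103 6-8 | 102 8-13 | 104 13-19 | 105 19-27 | 106 27-37 |
Completion: 100=5  101=6  102=13  103=8  104=19  105=27  106=37
Turnaround (C−A): 100=5  101=2  102=9  103=3  104=12  105=19  106=28
Waiting = turnaround − burst: 100=0, 101=1, 102=4, 103=1, 104=6, 105=11, 106=18
Total waiting = 0 + 1 + 4 + 1 + 6 + 11 + 18 = 41

41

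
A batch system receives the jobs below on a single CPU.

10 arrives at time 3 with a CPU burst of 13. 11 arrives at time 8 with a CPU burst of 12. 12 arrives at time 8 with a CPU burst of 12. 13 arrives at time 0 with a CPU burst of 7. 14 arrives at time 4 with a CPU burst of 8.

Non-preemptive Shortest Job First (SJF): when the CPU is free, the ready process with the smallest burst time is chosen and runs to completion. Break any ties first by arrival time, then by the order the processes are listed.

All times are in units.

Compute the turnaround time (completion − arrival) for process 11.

Schedule: | 13 0-7 | 14 7-15 | 11 15-27 | 12 27-39 | 10 39-52 |
Completion: 10=52  11=27  12=39  13=7  14=15
Turnaround (C−A): 10=49  11=19  12=31  13=7  14=11
Turnaround(11) = completion − arrival = 27 − 8 = 19

19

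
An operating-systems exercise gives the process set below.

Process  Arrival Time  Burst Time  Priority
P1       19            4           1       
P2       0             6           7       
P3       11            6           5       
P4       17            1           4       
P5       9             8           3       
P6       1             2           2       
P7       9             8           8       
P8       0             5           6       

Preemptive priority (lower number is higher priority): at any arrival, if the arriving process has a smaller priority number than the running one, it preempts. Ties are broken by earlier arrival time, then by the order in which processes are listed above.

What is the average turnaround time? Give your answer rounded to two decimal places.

12.75

Schedule: | P8 0-1 | P6 1-3 | P8 3-7 | P2 7-9 | P5 9-17 | P4 17-18 | P3 18-19 | P1 19-23 | P3 23-28 | P2 28-32 | P7 32-40 |
Completion: P1=23  P2=32  P3=28  P4=18  P5=17  P6=3  P7=40  P8=7
Turnaround times: P1=4, P2=32, P3=17, P4=1, P5=8, P6=2, P7=31, P8=7
Average turnaround = (4+32+17+1+8+2+31+7) / 8 = 102/8 = 12.75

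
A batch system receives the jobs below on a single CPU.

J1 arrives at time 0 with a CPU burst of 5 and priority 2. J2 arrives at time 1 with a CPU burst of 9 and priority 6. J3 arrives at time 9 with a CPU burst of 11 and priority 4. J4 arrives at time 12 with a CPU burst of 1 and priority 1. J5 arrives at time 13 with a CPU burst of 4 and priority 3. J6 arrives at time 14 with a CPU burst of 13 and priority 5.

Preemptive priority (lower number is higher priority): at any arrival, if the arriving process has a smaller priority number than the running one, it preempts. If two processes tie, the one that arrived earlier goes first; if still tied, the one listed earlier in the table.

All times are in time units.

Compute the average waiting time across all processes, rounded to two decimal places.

Gantt: | J1 0-5 | J2 5-9 | J3 9-12 | J4 12-13 | J5 13-17 | J3 17-25 | J6 25-38 | J2 38-43 |
Completion: J1=5  J2=43  J3=25  J4=13  J5=17  J6=38
Turnaround (C−A): J1=5  J2=42  J3=16  J4=1  J5=4  J6=24
Waiting times: J1=0, J2=33, J3=5, J4=0, J5=0, J6=11
Average waiting = (0+33+5+0+0+11) / 6 = 49/6 = 8.17

8.17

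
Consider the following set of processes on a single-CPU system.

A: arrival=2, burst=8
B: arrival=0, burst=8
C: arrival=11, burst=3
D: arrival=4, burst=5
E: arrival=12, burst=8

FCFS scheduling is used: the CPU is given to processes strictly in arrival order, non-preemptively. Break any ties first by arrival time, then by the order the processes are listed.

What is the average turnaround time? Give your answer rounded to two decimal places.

14.40

Gantt: | B 0-8 | A 8-16 | D 16-21 | C 21-24 | E 24-32 |
Completion: A=16  B=8  C=24  D=21  E=32
Turnaround (C−A): A=14  B=8  C=13  D=17  E=20
Turnaround times: A=14, B=8, C=13, D=17, E=20
Average turnaround = (14+8+13+17+20) / 5 = 72/5 = 14.40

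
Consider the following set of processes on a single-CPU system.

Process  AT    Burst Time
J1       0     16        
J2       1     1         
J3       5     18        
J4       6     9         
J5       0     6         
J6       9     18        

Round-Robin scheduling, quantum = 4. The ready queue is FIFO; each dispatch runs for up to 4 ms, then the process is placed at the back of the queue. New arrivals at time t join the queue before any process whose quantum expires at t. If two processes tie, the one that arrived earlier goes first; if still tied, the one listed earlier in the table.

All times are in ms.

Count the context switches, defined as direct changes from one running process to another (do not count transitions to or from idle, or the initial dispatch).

19

Gantt: | J1 0-4 | J5 4-8 | J2 8-9 | J1 9-13 | J3 13-17 | J4 17-21 | J5 21-23 | J6 23-27 | J1 27-31 | J3 31-35 | J4 35-39 | J6 39-43 | J1 43-47 | J3 47-51 | J4 51-52 | J6 52-56 | J3 56-60 | J6 60-64 | J3 64-66 | J6 66-68 |
Completion: J1=47  J2=9  J3=66  J4=52  J5=23  J6=68
Turnaround (C−A): J1=47  J2=8  J3=61  J4=46  J5=23  J6=59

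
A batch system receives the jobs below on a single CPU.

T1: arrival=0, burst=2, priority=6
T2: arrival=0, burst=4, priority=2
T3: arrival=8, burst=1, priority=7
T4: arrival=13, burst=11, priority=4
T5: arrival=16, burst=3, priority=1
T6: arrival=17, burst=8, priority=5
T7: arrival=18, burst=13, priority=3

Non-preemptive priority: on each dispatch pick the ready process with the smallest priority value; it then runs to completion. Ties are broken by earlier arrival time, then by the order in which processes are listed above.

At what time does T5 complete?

27

Timeline: | T2 0-4 | T1 4-6 | idle 6-8 | T3 8-9 | idle 9-13 | T4 13-24 | T5 24-27 | T7 27-40 | T6 40-48 |
Completion: T1=6  T2=4  T3=9  T4=24  T5=27  T6=48  T7=40
Turnaround (C−A): T1=6  T2=4  T3=1  T4=11  T5=11  T6=31  T7=22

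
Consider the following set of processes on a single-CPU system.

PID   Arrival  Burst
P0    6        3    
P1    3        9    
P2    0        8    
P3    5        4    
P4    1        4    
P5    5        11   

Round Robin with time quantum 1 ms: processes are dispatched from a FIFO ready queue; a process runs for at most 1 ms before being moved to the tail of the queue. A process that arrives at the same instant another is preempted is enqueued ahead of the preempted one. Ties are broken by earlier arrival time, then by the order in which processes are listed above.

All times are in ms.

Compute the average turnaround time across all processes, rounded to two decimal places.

24.00

Timeline: | P2 0-1 | P4 1-2 | P2 2-3 | P4 3-4 | P1 4-5 | P2 5-6 | P4 6-7 | P3 7-8 | P5 8-9 | P1 9-10 | P0 10-11 | P2 11-12 | P4 12-13 | P3 13-14 | P5 14-15 | P1 15-16 | P0 16-17 | P2 17-18 | P3 18-19 | P5 19-20 | P1 20-21 | P0 21-22 | P2 22-23 | P3 23-24 | P5 24-25 | P1 25-26 | P2 26-27 | P5 27-28 | P1 28-29 | P2 29-30 | P5 30-31 | P1 31-32 | P5 32-33 | P1 33-34 | P5 34-35 | P1 35-36 | P5 36-39 |
Completion: P0=22  P1=36  P2=30  P3=24  P4=13  P5=39
Turnaround (C−A): P0=16  P1=33  P2=30  P3=19  P4=12  P5=34
Turnaround times: P0=16, P1=33, P2=30, P3=19, P4=12, P5=34
Average turnaround = (16+33+30+19+12+34) / 6 = 144/6 = 24.00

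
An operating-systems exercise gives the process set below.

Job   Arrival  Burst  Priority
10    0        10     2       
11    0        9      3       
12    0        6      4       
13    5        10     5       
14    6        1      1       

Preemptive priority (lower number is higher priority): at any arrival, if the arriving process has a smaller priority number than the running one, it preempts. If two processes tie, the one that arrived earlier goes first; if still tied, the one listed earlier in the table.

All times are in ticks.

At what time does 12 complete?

Gantt: | 10 0-6 | 14 6-7 | 10 7-11 | 11 11-20 | 12 20-26 | 13 26-36 |
Completion: 10=11  11=20  12=26  13=36  14=7

26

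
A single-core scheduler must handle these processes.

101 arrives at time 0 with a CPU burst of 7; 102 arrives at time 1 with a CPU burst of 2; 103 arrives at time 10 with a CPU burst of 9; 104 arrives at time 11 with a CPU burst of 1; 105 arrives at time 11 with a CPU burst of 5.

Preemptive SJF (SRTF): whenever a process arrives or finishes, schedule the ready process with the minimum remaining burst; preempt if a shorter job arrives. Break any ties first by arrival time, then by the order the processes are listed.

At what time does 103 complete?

25

Gantt: | 101 0-1 | 102 1-3 | 101 3-9 | idle 9-10 | 103 10-11 | 104 11-12 | 105 12-17 | 103 17-25 |
Completion: 101=9  102=3  103=25  104=12  105=17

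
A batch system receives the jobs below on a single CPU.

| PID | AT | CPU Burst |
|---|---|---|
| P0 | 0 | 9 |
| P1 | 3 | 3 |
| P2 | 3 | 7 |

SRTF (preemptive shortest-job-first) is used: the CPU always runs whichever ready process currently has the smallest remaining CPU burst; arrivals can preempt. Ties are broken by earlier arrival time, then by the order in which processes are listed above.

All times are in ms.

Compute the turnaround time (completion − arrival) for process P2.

Gantt: | P0 0-3 | P1 3-6 | P0 6-12 | P2 12-19 |
Completion: P0=12  P1=6  P2=19
Turnaround(P2) = completion − arrival = 19 − 3 = 16

16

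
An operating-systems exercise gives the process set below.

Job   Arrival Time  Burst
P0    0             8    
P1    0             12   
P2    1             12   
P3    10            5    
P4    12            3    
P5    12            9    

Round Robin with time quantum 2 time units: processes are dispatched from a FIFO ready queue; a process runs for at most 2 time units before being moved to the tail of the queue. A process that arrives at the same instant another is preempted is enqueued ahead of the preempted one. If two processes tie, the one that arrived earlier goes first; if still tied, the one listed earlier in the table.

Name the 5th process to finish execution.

Timeline: | P0 0-2 | P1 2-4 | P2 4-6 | P0 6-8 | P1 8-10 | P2 10-12 | P0 12-14 | P3 14-16 | P1 16-18 | P4 18-20 | P5 20-22 | P2 22-24 | P0 24-26 | P3 26-28 | P1 28-30 | P4 30-31 | P5 31-33 | P2 33-35 | P3 35-36 | P1 36-38 | P5 38-40 | P2 40-42 | P1 42-44 | P5 44-46 | P2 46-48 | P5 48-49 |
Completion: P0=26  P1=44  P2=48  P3=36  P4=31  P5=49
Finish order: P0 → P4 → P3 → P1 → P2 → P5

P2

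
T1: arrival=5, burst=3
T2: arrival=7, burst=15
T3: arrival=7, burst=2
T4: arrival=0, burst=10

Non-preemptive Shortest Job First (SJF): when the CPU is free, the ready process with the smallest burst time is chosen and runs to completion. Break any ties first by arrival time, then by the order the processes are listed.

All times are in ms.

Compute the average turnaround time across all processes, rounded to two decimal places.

Gantt: | T4 0-10 | T3 10-12 | T1 12-15 | T2 15-30 |
Completion: T1=15  T2=30  T3=12  T4=10
Turnaround (C−A): T1=10  T2=23  T3=5  T4=10
Turnaround times: T1=10, T2=23, T3=5, T4=10
Average turnaround = (10+23+5+10) / 4 = 48/4 = 12.00

12.00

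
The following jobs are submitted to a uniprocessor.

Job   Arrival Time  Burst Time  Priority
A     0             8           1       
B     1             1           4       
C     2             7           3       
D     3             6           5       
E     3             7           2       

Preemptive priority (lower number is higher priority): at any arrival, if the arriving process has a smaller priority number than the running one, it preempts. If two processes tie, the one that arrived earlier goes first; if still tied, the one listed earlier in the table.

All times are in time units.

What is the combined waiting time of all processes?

Gantt: | A 0-8 | E 8-15 | C 15-22 | B 22-23 | D 23-29 |
Completion: A=8  B=23  C=22  D=29  E=15
Turnaround (C−A): A=8  B=22  C=20  D=26  E=12
Waiting = turnaround − burst: A=0, B=21, C=13, D=20, E=5
Total waiting = 0 + 21 + 13 + 20 + 5 = 59

59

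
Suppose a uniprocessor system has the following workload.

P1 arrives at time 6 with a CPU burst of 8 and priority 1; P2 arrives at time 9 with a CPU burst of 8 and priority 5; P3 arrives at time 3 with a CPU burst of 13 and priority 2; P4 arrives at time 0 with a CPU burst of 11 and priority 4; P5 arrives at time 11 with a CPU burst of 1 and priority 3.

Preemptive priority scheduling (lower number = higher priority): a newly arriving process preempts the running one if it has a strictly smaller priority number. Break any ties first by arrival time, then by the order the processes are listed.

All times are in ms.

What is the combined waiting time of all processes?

67

Gantt: | P4 0-3 | P3 3-6 | P1 6-14 | P3 14-24 | P5 24-25 | P4 25-33 | P2 33-41 |
Completion: P1=14  P2=41  P3=24  P4=33  P5=25
Turnaround (C−A): P1=8  P2=32  P3=21  P4=33  P5=14
Waiting = turnaround − burst: P1=0, P2=24, P3=8, P4=22, P5=13
Total waiting = 0 + 24 + 8 + 22 + 13 = 67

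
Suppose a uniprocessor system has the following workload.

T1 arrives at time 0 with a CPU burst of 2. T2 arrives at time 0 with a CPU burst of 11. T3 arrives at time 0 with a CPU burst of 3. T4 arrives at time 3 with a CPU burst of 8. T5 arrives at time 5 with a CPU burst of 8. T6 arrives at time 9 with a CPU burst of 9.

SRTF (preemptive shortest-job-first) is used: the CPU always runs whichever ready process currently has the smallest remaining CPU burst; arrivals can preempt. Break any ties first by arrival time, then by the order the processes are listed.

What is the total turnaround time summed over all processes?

Timeline: | T1 0-2 | T3 2-5 | T4 5-13 | T5 13-21 | T6 21-30 | T2 30-41 |
Completion: T1=2  T2=41  T3=5  T4=13  T5=21  T6=30
Turnaround (C−A): T1=2  T2=41  T3=5  T4=10  T5=16  T6=21
Turnaround = completion − arrival: T1=2, T2=41, T3=5, T4=10, T5=16, T6=21
Total turnaround = 2 + 41 + 5 + 10 + 16 + 21 = 95

95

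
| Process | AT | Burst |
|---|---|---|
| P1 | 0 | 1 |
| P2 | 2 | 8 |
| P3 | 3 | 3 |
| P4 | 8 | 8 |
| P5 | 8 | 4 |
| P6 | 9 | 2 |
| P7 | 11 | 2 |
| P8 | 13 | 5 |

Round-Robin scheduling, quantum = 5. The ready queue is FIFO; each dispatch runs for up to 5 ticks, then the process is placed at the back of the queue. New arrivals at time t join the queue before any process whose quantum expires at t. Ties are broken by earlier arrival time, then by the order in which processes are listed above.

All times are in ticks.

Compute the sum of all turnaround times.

Gantt: | P1 0-1 | idle 1-2 | P2 2-7 | P3 7-10 | P2 10-13 | P4 13-18 | P5 18-22 | P6 22-24 | P7 24-26 | P8 26-31 | P4 31-34 |
Completion: P1=1  P2=13  P3=10  P4=34  P5=22  P6=24  P7=26  P8=31
Turnaround = completion − arrival: P1=1, P2=11, P3=7, P4=26, P5=14, P6=15, P7=15, P8=18
Total turnaround = 1 + 11 + 7 + 26 + 14 + 15 + 15 + 18 = 107

107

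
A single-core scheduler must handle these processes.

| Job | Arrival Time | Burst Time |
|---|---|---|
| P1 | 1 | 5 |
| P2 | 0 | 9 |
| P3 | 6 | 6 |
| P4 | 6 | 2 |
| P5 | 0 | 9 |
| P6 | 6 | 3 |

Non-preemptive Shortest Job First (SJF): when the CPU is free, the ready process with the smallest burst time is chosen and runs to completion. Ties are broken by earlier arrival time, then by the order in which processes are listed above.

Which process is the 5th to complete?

P3

Gantt: | P2 0-9 | P4 9-11 | P6 11-14 | P1 14-19 | P3 19-25 | P5 25-34 |
Completion: P1=19  P2=9  P3=25  P4=11  P5=34  P6=14
Turnaround (C−A): P1=18  P2=9  P3=19  P4=5  P5=34  P6=8
Finish order: P2 → P4 → P6 → P1 → P3 → P5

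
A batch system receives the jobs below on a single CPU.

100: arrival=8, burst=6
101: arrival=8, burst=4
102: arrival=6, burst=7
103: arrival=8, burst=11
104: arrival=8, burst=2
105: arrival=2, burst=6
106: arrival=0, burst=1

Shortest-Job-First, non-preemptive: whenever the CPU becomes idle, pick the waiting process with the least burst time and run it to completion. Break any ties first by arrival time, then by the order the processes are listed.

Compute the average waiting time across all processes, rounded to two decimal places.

Gantt: | 106 0-1 | idle 1-2 | 105 2-8 | 104 8-10 | 101 10-14 | 100 14-20 | 102 20-27 | 103 27-38 |
Completion: 100=20  101=14  102=27  103=38  104=10  105=8  106=1
Waiting times: 100=6, 101=2, 102=14, 103=19, 104=0, 105=0, 106=0
Average waiting = (6+2+14+19+0+0+0) / 7 = 41/7 = 5.86

5.86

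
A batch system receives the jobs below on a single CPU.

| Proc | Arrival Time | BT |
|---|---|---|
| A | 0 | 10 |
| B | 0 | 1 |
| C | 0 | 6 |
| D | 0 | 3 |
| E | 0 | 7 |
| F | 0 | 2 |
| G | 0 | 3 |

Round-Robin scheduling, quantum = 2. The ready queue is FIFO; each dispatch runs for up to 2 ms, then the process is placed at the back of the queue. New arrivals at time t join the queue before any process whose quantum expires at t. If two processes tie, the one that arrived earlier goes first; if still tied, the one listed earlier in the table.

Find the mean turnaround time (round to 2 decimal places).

20.00

Timeline: | A 0-2 | B 2-3 | C 3-5 | D 5-7 | E 7-9 | F 9-11 | G 11-13 | A 13-15 | C 15-17 | D 17-18 | E 18-20 | G 20-21 | A 21-23 | C 23-25 | E 25-27 | A 27-29 | E 29-30 | A 30-32 |
Completion: A=32  B=3  C=25  D=18  E=30  F=11  G=21
Turnaround (C−A): A=32  B=3  C=25  D=18  E=30  F=11  G=21
Turnaround times: A=32, B=3, C=25, D=18, E=30, F=11, G=21
Average turnaround = (32+3+25+18+30+11+21) / 7 = 140/7 = 20.00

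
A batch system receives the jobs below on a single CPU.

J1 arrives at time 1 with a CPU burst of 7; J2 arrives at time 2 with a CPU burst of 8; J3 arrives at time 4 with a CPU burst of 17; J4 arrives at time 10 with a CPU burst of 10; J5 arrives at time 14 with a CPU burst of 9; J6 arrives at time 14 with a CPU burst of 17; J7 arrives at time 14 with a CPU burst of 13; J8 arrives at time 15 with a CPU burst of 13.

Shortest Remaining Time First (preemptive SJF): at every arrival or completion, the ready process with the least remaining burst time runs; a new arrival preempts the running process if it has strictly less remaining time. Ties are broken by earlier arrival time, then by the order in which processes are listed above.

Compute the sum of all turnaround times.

292

Timeline: | idle 0-1 | J1 1-8 | J2 8-16 | J5 16-25 | J4 25-35 | J7 35-48 | J8 48-61 | J3 61-78 | J6 78-95 |
Completion: J1=8  J2=16  J3=78  J4=35  J5=25  J6=95  J7=48  J8=61
Turnaround = completion − arrival: J1=7, J2=14, J3=74, J4=25, J5=11, J6=81, J7=34, J8=46
Total turnaround = 7 + 14 + 74 + 25 + 11 + 81 + 34 + 46 = 292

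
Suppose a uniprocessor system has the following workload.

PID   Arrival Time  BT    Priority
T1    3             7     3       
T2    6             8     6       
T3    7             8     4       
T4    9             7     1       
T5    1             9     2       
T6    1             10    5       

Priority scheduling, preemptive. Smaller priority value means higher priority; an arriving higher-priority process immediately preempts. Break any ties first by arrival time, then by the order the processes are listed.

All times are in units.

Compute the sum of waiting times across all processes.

Schedule: | idle 0-1 | T5 1-9 | T4 9-16 | T5 16-17 | T1 17-24 | T3 24-32 | T6 32-42 | T2 42-50 |
Completion: T1=24  T2=50  T3=32  T4=16  T5=17  T6=42
Turnaround (C−A): T1=21  T2=44  T3=25  T4=7  T5=16  T6=41
Waiting = turnaround − burst: T1=14, T2=36, T3=17, T4=0, T5=7, T6=31
Total waiting = 14 + 36 + 17 + 0 + 7 + 31 = 105

105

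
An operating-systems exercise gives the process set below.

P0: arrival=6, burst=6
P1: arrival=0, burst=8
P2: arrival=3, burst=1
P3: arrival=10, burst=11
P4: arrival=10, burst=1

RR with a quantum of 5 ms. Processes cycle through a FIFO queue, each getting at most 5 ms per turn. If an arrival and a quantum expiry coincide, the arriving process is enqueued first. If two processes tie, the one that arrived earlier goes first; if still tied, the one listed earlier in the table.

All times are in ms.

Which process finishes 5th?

Schedule: | P1 0-5 | P2 5-6 | P1 6-9 | P0 9-14 | P3 14-19 | P4 19-20 | P0 20-21 | P3 21-27 |
Completion: P0=21  P1=9  P2=6  P3=27  P4=20
Turnaround (C−A): P0=15  P1=9  P2=3  P3=17  P4=10
Finish order: P2 → P1 → P4 → P0 → P3

P3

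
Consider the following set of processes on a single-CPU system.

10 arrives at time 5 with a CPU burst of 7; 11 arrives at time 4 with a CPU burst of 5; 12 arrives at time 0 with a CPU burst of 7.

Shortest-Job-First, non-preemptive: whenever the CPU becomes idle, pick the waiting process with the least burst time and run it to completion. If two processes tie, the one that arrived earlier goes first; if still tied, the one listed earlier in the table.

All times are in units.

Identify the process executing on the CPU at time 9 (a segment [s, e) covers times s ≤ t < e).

11

Schedule: | 12 0-7 | 11 7-12 | 10 12-19 |
Completion: 10=19  11=12  12=7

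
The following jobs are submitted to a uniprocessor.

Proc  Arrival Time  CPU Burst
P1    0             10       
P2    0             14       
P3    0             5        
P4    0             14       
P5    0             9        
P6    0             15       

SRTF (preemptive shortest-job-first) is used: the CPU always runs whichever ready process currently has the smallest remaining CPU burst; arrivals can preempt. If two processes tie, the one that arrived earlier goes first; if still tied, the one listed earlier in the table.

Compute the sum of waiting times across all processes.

133

Timeline: | P3 0-5 | P5 5-14 | P1 14-24 | P2 24-38 | P4 38-52 | P6 52-67 |
Completion: P1=24  P2=38  P3=5  P4=52  P5=14  P6=67
Waiting = turnaround − burst: P1=14, P2=24, P3=0, P4=38, P5=5, P6=52
Total waiting = 14 + 24 + 0 + 38 + 5 + 52 = 133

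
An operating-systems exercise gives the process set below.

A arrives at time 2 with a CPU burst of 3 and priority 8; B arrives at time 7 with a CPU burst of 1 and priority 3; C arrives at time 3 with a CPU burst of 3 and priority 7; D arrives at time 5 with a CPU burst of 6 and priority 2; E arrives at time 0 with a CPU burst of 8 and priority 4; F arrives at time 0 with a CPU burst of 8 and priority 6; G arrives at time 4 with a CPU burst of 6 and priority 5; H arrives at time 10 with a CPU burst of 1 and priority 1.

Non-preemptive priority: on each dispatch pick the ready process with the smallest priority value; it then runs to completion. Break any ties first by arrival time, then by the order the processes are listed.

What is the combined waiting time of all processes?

Gantt: | E 0-8 | D 8-14 | H 14-15 | B 15-16 | G 16-22 | F 22-30 | C 30-33 | A 33-36 |
Completion: A=36  B=16  C=33  D=14  E=8  F=30  G=22  H=15
Turnaround (C−A): A=34  B=9  C=30  D=9  E=8  F=30  G=18  H=5
Waiting = turnaround − burst: A=31, B=8, C=27, D=3, E=0, F=22, G=12, H=4
Total waiting = 31 + 8 + 27 + 3 + 0 + 22 + 12 + 4 = 107

107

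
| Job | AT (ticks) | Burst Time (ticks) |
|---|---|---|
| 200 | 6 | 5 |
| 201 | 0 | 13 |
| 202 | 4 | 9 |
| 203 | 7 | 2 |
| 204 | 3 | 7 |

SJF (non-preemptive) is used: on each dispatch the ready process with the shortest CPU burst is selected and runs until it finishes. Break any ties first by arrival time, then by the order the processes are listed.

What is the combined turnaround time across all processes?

Gantt: | 201 0-13 | 203 13-15 | 200 15-20 | 204 20-27 | 202 27-36 |
Completion: 200=20  201=13  202=36  203=15  204=27
Turnaround = completion − arrival: 200=14, 201=13, 202=32, 203=8, 204=24
Total turnaround = 14 + 13 + 32 + 8 + 24 = 91

91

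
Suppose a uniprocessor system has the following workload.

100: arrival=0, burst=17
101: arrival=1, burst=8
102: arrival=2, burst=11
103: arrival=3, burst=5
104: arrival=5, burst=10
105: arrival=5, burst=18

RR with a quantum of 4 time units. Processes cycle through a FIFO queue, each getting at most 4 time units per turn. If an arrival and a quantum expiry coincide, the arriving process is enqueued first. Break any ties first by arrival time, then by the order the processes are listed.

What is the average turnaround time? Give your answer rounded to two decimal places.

49.17

Gantt: | 100 0-4 | 101 4-8 | 102 8-12 | 103 12-16 | 100 16-20 | 104 20-24 | 105 24-28 | 101 28-32 | 102 32-36 | 103 36-37 | 100 37-41 | 104 41-45 | 105 45-49 | 102 49-52 | 100 52-56 | 104 56-58 | 105 58-62 | 100 62-63 | 105 63-69 |
Completion: 100=63  101=32  102=52  103=37  104=58  105=69
Turnaround times: 100=63, 101=31, 102=50, 103=34, 104=53, 105=64
Average turnaround = (63+31+50+34+53+64) / 6 = 295/6 = 49.17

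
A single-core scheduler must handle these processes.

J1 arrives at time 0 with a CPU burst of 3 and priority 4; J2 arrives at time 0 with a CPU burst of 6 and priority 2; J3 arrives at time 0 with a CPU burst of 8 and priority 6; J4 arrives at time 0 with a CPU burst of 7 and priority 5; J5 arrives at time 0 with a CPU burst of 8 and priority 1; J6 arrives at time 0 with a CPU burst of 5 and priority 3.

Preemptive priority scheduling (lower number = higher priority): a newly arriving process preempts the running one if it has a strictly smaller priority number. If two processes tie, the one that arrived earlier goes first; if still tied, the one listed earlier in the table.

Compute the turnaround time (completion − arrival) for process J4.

Timeline: | J5 0-8 | J2 8-14 | J6 14-19 | J1 19-22 | J4 22-29 | J3 29-37 |
Completion: J1=22  J2=14  J3=37  J4=29  J5=8  J6=19
Turnaround(J4) = completion − arrival = 29 − 0 = 29

29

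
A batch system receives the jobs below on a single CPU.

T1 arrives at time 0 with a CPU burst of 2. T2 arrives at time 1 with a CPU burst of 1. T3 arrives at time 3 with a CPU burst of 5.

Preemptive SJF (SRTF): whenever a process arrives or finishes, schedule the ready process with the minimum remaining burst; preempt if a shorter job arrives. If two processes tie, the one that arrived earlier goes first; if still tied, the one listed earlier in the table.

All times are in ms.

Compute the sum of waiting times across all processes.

Gantt: | T1 0-2 | T2 2-3 | T3 3-8 |
Completion: T1=2  T2=3  T3=8
Waiting = turnaround − burst: T1=0, T2=1, T3=0
Total waiting = 0 + 1 + 0 = 1

1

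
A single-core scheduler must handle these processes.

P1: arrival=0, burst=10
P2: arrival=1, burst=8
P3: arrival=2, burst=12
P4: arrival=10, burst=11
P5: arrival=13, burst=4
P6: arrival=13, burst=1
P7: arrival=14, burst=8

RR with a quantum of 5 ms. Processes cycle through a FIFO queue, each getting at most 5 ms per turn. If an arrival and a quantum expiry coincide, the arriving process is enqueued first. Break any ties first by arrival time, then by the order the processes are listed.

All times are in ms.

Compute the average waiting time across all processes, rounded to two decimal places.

23.43

Timeline: | P1 0-5 | P2 5-10 | P3 10-15 | P1 15-20 | P4 20-25 | P2 25-28 | P5 28-32 | P6 32-33 | P7 33-38 | P3 38-43 | P4 43-48 | P7 48-51 | P3 51-53 | P4 53-54 |
Completion: P1=20  P2=28  P3=53  P4=54  P5=32  P6=33  P7=51
Waiting times: P1=10, P2=19, P3=39, P4=33, P5=15, P6=19, P7=29
Average waiting = (10+19+39+33+15+19+29) / 7 = 164/7 = 23.43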